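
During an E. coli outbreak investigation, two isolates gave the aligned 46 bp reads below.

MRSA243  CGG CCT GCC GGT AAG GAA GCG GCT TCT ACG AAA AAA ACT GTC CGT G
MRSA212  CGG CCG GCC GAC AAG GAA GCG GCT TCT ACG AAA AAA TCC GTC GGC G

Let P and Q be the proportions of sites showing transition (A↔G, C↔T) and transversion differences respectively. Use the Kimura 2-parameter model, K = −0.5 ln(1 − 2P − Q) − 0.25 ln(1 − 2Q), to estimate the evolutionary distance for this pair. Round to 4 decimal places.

0.1716

Differing sites — 6:T/G (Tv); 11:G/A (Ti); 12:T/C (Ti); 37:A/T (Tv); 39:T/C (Ti); 43:C/G (Tv); 45:T/C (Ti).
Of the 7 differences, 4 transitions and 3 transversions over 46 sites: P = 4/46 = 0.086957, Q = 3/46 = 0.065217.
d = −0.5·ln(0.760869) − 0.25·ln(0.869566) = −0.5·(-0.273294) − 0.25·(-0.139761) = 0.1716.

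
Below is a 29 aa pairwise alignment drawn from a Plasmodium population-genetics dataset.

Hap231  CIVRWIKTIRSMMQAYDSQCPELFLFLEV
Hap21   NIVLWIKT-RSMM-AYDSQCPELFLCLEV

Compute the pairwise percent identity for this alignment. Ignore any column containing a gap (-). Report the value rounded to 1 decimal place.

88.9%

Excluding the 2 gap columns leaves 27 comparable sites.
Differing sites — 1:C/N; 4:R/L; 26:F/C.
24 of the 27 comparable sites match, so the percent identity is 24/27 × 100 = 88.9%.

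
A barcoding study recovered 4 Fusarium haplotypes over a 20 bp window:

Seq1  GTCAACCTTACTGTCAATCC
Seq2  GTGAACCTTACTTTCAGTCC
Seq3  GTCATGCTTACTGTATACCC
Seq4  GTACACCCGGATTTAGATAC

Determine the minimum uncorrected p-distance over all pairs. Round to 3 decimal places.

0.150

Pairwise Hamming distances:
  Seq1 vs Seq2: 3
  Seq1 vs Seq3: 5
  Seq1 vs Seq4: 10
  Seq2 vs Seq3: 8
  Seq2 vs Seq4: 10
  Seq3 vs Seq4: 12
The smallest is 3 mismatches, between Seq1 and Seq2; p = 3/20 = 0.150.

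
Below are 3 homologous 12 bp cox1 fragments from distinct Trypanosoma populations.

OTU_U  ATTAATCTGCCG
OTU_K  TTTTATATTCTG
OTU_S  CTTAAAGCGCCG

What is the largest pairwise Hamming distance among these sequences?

Pairwise Hamming distances:
  OTU_U vs OTU_K: 5
  OTU_U vs OTU_S: 4
  OTU_K vs OTU_S: 7
The largest is 7, between OTU_K and OTU_S.

7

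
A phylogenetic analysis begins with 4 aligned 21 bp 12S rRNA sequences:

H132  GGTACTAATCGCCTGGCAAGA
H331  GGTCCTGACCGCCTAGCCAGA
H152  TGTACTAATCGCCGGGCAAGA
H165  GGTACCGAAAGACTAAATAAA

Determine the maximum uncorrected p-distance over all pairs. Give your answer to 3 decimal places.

0.571

Pairwise Hamming distances:
  H132 vs H331: 5
  H132 vs H152: 2
  H132 vs H165: 10
  H331 vs H152: 7
  H331 vs H165: 9
  H152 vs H165: 12
The largest is 12 mismatches, between H152 and H165; p = 12/21 = 0.571.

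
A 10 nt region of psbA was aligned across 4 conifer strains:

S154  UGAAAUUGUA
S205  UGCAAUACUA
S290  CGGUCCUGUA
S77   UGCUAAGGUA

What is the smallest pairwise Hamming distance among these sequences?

Pairwise Hamming distances:
  S154 vs S205: 3
  S154 vs S290: 5
  S154 vs S77: 4
  S205 vs S290: 7
  S205 vs S77: 4
  S290 vs S77: 5
The smallest is 3, between S154 and S205.

3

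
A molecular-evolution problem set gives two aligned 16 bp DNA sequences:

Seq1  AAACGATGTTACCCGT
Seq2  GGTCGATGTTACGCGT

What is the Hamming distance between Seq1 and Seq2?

Mismatches occur at site 1 (A/G), site 2 (A/G), site 3 (A/T), site 13 (C/G).
That gives 4 mismatches out of 16 aligned sites, so the Hamming distance is 4.

4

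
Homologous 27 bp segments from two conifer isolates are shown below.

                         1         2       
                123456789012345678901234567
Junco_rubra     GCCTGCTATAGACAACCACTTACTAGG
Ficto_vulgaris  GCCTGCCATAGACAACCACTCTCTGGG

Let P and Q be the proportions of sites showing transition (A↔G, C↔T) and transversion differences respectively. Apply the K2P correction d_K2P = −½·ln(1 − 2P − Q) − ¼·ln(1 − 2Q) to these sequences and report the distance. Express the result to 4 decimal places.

The sequences differ at positions 7 (T/C, transition), 21 (T/C, transition), 22 (A/T, transversion), 25 (A/G, transition).
Of the 4 differences, 3 transitions and 1 transversion over 27 sites: P = 3/27 = 0.111111, Q = 1/27 = 0.037037.
d = −0.5·ln(0.740741) − 0.25·ln(0.925926) = −0.5·(-0.300104) − 0.25·(-0.076961) = 0.1693.

0.1693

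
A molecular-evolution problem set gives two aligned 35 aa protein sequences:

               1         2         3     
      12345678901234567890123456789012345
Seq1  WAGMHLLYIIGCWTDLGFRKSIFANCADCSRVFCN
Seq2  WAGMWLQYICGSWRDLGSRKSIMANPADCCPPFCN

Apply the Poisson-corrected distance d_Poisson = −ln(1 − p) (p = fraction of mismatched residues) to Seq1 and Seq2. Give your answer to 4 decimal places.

0.3773

Differing sites — 5:H/W; 7:L/Q; 10:I/C; 12:C/S; 14:T/R; 18:F/S; 23:F/M; 26:C/P; 30:S/C; 31:R/P; 32:V/P.
p = 11/35 = 0.314286.
d = −ln(1 − 0.314286) = −ln(0.685714) = 0.3773.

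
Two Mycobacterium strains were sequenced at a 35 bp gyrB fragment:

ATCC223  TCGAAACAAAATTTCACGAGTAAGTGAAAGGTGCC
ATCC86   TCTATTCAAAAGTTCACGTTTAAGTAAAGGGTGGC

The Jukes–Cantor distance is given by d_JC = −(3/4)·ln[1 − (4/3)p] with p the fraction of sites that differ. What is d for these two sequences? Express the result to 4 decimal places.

0.3149

The sequences differ at positions 3 (G/T), 5 (A/T), 6 (A/T), 12 (T/G), 19 (A/T), 20 (G/T), 26 (G/A), 29 (A/G), 34 (C/G).
p = 9/35 = 0.257143.
d = −0.75 · ln(1 − (4/3)·0.257143) = −0.75 · ln(0.657143) = −0.75 · (-0.419854) = 0.3149.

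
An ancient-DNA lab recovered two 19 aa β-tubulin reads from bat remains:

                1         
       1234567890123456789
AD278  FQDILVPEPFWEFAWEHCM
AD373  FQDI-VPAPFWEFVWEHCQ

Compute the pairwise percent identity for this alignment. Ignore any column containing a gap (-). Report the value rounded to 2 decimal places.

Excluding the 1 gap column leaves 18 comparable sites.
The sequences differ at positions 8 (E/A), 14 (A/V), 19 (M/Q).
15 of the 18 comparable sites match, so the percent identity is 15/18 × 100 = 83.33%.

83.33%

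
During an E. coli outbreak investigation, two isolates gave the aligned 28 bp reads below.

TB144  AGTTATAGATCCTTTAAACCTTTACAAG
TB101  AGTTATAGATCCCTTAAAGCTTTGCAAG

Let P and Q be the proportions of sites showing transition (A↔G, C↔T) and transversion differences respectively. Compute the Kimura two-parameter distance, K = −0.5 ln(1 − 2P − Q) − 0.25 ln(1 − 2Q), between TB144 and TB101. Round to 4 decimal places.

0.1169

Differing sites — 13:T/C (Ti); 19:C/G (Tv); 24:A/G (Ti).
Of the 3 differences, 2 transitions and 1 transversion over 28 sites: P = 2/28 = 0.071429, Q = 1/28 = 0.035714.
d = −0.5·ln(0.821428) − 0.25·ln(0.928572) = −0.5·(-0.196711) − 0.25·(-0.074107) = 0.1169.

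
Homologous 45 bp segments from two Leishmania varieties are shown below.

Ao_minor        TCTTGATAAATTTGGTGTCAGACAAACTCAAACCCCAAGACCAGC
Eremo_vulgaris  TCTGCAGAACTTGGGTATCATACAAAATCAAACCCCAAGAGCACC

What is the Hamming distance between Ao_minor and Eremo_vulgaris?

10

The sequences differ at positions 4 (T/G), 5 (G/C), 7 (T/G), 10 (A/C), 13 (T/G), 17 (G/A), 21 (G/T), 27 (C/A), 41 (C/G), 44 (G/C).
That gives 10 mismatches out of 45 aligned sites, so the Hamming distance is 10.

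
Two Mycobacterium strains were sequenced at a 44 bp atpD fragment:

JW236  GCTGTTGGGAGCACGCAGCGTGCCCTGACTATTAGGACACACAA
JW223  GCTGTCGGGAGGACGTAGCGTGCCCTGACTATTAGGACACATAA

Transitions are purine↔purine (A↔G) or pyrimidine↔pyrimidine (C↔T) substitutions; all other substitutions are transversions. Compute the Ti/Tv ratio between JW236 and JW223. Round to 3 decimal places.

Mismatches occur at site 6 (T/C, transition), site 12 (C/G, transversion), site 16 (C/T, transition), site 42 (C/T, transition).
Of the 4 differences, 3 transitions and 1 transversion, so Ti/Tv = 3/1 = 3.000.

3.000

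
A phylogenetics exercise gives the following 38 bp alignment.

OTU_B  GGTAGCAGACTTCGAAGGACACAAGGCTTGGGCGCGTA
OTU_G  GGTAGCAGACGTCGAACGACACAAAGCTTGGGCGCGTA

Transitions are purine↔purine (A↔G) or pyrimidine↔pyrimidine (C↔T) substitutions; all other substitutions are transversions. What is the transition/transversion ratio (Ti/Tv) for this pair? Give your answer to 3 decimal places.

Mismatches occur at site 11 (T/G, transversion), site 17 (G/C, transversion), site 25 (G/A, transition).
Of the 3 differences, 1 transition and 2 transversions, so Ti/Tv = 1/2 = 0.500.

0.500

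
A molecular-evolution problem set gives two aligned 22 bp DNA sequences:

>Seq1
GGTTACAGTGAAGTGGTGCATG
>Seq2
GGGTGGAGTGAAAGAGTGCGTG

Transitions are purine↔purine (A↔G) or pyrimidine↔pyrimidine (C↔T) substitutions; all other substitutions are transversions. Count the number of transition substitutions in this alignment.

The sequences differ at positions 3 (T/G, transversion), 5 (A/G, transition), 6 (C/G, transversion), 13 (G/A, transition), 14 (T/G, transversion), 15 (G/A, transition), 20 (A/G, transition).
Of the 7 differences, 4 transitions and 3 transversions, so the answer is 4.

4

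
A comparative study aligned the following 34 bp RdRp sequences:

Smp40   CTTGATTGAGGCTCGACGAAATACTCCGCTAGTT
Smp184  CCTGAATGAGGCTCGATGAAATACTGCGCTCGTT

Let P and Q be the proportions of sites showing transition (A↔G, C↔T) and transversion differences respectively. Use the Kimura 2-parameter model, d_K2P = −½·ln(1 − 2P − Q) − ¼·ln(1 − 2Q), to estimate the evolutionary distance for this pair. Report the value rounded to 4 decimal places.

The sequences differ at positions 2 (T/C, transition), 6 (T/A, transversion), 17 (C/T, transition), 26 (C/G, transversion), 31 (A/C, transversion).
Of the 5 differences, 2 transitions and 3 transversions over 34 sites: P = 2/34 = 0.058824, Q = 3/34 = 0.088235.
d = −0.5·ln(0.794117) − 0.25·ln(0.823530) = −0.5·(-0.230524) − 0.25·(-0.194155) = 0.1638.

0.1638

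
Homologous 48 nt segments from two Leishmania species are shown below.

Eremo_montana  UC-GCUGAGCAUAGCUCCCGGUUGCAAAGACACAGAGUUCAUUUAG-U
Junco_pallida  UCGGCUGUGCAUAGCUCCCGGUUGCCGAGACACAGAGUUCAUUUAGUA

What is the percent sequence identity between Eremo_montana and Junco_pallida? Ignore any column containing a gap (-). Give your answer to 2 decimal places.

Excluding the 2 gap columns leaves 46 comparable sites.
The sequences differ at positions 8 (A/U), 26 (A/C), 27 (A/G), 48 (U/A).
42 of the 46 comparable sites match, so the percent identity is 42/46 × 100 = 91.30%.

91.30%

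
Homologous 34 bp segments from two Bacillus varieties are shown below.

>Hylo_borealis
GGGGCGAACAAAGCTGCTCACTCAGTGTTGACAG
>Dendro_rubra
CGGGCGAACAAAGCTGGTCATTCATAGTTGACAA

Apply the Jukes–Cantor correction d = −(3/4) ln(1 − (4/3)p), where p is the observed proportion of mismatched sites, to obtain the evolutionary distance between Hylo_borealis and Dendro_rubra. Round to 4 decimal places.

0.2012

The sequences differ at positions 1 (G/C), 17 (C/G), 21 (C/T), 25 (G/T), 26 (T/A), 34 (G/A).
p = 6/34 = 0.176471.
d = −0.75 · ln(1 − (4/3)·0.176471) = −0.75 · ln(0.764705) = −0.75 · (-0.268265) = 0.2012.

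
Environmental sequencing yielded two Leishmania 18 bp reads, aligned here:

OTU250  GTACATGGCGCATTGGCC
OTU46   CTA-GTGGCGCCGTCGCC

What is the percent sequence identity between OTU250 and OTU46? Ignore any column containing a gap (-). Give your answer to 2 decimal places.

70.59%

Excluding the 1 gap column leaves 17 comparable sites.
Mismatches occur at site 1 (G→C), site 5 (A→G), site 12 (A→C), site 13 (T→G), site 15 (G→C).
12 of the 17 comparable sites match, so the percent identity is 12/17 × 100 = 70.59%.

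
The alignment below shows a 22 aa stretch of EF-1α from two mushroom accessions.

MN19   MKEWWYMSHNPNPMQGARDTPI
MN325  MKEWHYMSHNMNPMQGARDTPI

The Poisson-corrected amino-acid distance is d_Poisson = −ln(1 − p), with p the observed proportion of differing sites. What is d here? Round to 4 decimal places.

0.0953

Differing sites — 5:W/H; 11:P/M.
p = 2/22 = 0.090909.
d = −ln(1 − 0.090909) = −ln(0.909091) = 0.0953.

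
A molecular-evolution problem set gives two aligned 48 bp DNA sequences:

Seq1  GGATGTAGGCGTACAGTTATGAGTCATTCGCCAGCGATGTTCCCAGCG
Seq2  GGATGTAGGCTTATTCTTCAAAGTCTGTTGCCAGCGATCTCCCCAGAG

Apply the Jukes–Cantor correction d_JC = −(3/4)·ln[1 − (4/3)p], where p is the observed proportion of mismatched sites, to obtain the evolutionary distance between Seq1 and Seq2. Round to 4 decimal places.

0.3360

The sequences differ at positions 11 (G/T), 14 (C/T), 15 (A/T), 16 (G/C), 19 (A/C), 20 (T/A), 21 (G/A), 26 (A/T), 27 (T/G), 29 (C/T), 39 (G/C), 41 (T/C), 47 (C/A).
p = 13/48 = 0.270833.
d = −0.75 · ln(1 − (4/3)·0.270833) = −0.75 · ln(0.638889) = −0.75 · (-0.448025) = 0.3360.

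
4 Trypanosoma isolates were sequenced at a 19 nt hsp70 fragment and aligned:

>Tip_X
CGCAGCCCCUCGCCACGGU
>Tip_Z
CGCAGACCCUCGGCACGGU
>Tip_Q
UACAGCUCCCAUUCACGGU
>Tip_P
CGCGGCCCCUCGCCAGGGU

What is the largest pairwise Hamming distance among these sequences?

Pairwise Hamming distances:
  Tip_X vs Tip_Z: 2
  Tip_X vs Tip_Q: 7
  Tip_X vs Tip_P: 2
  Tip_Z vs Tip_Q: 8
  Tip_Z vs Tip_P: 4
  Tip_Q vs Tip_P: 9
The largest is 9, between Tip_Q and Tip_P.

9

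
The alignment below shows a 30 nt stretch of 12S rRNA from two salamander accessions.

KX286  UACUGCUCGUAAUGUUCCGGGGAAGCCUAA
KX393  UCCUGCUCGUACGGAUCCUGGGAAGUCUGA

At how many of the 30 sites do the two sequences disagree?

7

Differing sites — 2:A/C; 12:A/C; 13:U/G; 15:U/A; 19:G/U; 26:C/U; 29:A/G.
That gives 7 mismatches out of 30 aligned sites, so the Hamming distance is 7.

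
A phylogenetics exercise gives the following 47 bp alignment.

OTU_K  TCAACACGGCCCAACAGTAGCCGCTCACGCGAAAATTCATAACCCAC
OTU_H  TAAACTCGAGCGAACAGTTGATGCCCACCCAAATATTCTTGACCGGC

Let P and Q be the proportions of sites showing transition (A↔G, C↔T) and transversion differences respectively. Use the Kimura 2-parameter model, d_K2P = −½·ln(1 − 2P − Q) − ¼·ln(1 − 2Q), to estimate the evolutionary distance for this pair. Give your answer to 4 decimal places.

0.4542

Mismatches occur at site 2 (C/A, transversion), site 6 (A/T, transversion), site 9 (G/A, transition), site 10 (C/G, transversion), site 12 (C/G, transversion), site 19 (A/T, transversion), site 21 (C/A, transversion), site 22 (C/T, transition), site 25 (T/C, transition), site 29 (G/C, transversion), site 31 (G/A, transition), site 34 (A/T, transversion), site 39 (A/T, transversion), site 41 (A/G, transition), site 45 (C/G, transversion), site 46 (A/G, transition).
Of the 16 differences, 6 transitions and 10 transversions over 47 sites: P = 6/47 = 0.127660, Q = 10/47 = 0.212766.
d = −0.5·ln(0.531914) − 0.25·ln(0.574468) = −0.5·(-0.631273) − 0.25·(-0.554311) = 0.4542.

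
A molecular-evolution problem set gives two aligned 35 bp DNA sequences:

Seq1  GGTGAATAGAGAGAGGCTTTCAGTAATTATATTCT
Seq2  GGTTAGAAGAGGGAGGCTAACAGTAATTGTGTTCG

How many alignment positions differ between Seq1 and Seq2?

9

Mismatches occur at site 4 (G/T), site 6 (A/G), site 7 (T/A), site 12 (A/G), site 19 (T/A), site 20 (T/A), site 29 (A/G), site 31 (A/G), site 35 (T/G).
That gives 9 mismatches out of 35 aligned sites, so the Hamming distance is 9.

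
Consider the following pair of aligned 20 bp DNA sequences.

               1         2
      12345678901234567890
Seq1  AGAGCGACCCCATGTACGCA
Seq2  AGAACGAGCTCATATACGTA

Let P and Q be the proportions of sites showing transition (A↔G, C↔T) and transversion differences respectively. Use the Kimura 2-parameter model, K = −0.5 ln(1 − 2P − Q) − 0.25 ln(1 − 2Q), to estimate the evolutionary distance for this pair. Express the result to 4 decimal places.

0.3253

Mismatches occur at site 4 (G/A, transition), site 8 (C/G, transversion), site 10 (C/T, transition), site 14 (G/A, transition), site 19 (C/T, transition).
Of the 5 differences, 4 transitions and 1 transversion over 20 sites: P = 4/20 = 0.200000, Q = 1/20 = 0.050000.
d = −0.5·ln(0.550000) − 0.25·ln(0.900000) = −0.5·(-0.597837) − 0.25·(-0.105361) = 0.3253.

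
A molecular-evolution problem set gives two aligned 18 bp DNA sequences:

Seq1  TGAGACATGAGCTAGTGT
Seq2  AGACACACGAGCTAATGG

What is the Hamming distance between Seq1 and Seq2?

Mismatches occur at site 1 (T→A), site 4 (G→C), site 8 (T→C), site 15 (G→A), site 18 (T→G).
That gives 5 mismatches out of 18 aligned sites, so the Hamming distance is 5.

5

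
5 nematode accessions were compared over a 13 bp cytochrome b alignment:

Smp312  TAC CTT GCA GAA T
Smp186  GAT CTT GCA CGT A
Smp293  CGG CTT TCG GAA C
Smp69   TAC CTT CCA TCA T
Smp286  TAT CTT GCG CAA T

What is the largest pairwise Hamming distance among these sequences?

Pairwise Hamming distances:
  Smp312 vs Smp186: 6
  Smp312 vs Smp293: 6
  Smp312 vs Smp69: 3
  Smp312 vs Smp286: 3
  Smp186 vs Smp293: 9
  Smp186 vs Smp69: 7
  Smp186 vs Smp286: 5
  Smp293 vs Smp69: 8
  Smp293 vs Smp286: 6
  Smp69 vs Smp286: 5
The largest is 9, between Smp186 and Smp293.

9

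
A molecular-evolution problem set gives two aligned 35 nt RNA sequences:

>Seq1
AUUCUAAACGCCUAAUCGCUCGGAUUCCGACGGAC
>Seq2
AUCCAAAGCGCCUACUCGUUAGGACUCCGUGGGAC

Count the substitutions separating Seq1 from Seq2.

9

Mismatches occur at site 3 (U↔C), site 5 (U↔A), site 8 (A↔G), site 15 (A↔C), site 19 (C↔U), site 21 (C↔A), site 25 (U↔C), site 30 (A↔U), site 31 (C↔G).
That gives 9 mismatches out of 35 aligned sites, so the Hamming distance is 9.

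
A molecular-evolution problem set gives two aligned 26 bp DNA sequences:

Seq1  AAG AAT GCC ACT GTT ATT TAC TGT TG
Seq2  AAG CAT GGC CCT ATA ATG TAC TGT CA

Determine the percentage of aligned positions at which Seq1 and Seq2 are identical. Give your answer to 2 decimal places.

69.23%

Differing sites — 4:A/C; 8:C/G; 10:A/C; 13:G/A; 15:T/A; 18:T/G; 25:T/C; 26:G/A.
18 of the 26 sites match, so the percent identity is 18/26 × 100 = 69.23%.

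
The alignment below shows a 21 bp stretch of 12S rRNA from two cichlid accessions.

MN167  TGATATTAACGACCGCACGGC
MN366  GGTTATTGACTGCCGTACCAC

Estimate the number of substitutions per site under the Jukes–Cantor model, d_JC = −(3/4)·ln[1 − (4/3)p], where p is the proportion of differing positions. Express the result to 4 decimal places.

Differing sites — 1:T/G; 3:A/T; 8:A/G; 11:G/T; 12:A/G; 16:C/T; 19:G/C; 20:G/A.
p = 8/21 = 0.380952.
d = −0.75 · ln(1 − (4/3)·0.380952) = −0.75 · ln(0.492064) = −0.75 · (-0.709146) = 0.5319.

0.5319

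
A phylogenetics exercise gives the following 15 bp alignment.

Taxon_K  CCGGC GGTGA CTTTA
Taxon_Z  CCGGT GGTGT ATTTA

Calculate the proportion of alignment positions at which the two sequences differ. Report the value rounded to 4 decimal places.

0.2000

The sequences differ at positions 5 (C/T), 10 (A/T), 11 (C/A).
There are 3 differences over 15 sites, so p = 3/15 = 0.2000.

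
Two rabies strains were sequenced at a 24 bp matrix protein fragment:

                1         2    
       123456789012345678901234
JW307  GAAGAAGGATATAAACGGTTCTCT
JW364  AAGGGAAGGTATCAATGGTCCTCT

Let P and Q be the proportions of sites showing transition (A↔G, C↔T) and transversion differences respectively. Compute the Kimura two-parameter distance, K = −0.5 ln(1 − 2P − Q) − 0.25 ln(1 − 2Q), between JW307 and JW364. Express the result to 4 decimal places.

The sequences differ at positions 1 (G/A, transition), 3 (A/G, transition), 5 (A/G, transition), 7 (G/A, transition), 9 (A/G, transition), 13 (A/C, transversion), 16 (C/T, transition), 20 (T/C, transition).
Of the 8 differences, 7 transitions and 1 transversion over 24 sites: P = 7/24 = 0.291667, Q = 1/24 = 0.041667.
d = −0.5·ln(0.374999) − 0.25·ln(0.916666) = −0.5·(-0.980832) − 0.25·(-0.087012) = 0.5122.

0.5122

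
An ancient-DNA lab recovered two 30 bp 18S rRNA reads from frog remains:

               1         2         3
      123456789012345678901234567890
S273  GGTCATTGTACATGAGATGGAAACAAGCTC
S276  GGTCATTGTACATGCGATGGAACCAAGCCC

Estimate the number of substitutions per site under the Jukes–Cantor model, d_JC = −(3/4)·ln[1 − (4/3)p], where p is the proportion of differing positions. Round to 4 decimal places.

0.1073

Differing sites — 15:A/C; 23:A/C; 29:T/C.
p = 3/30 = 0.100000.
d = −0.75 · ln(1 − (4/3)·0.100000) = −0.75 · ln(0.866667) = −0.75 · (-0.143100) = 0.1073.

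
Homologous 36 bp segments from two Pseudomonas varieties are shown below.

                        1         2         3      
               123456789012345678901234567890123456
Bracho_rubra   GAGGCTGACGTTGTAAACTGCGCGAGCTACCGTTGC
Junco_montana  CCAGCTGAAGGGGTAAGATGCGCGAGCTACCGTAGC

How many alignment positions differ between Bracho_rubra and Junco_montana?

Mismatches occur at site 1 (G/C), site 2 (A/C), site 3 (G/A), site 9 (C/A), site 11 (T/G), site 12 (T/G), site 17 (A/G), site 18 (C/A), site 34 (T/A).
That gives 9 mismatches out of 36 aligned sites, so the Hamming distance is 9.

9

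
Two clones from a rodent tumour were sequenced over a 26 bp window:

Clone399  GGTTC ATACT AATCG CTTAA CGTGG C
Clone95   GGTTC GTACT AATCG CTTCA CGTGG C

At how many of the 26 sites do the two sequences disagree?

2

Mismatches occur at site 6 (A/G), site 19 (A/C).
That gives 2 mismatches out of 26 aligned sites, so the Hamming distance is 2.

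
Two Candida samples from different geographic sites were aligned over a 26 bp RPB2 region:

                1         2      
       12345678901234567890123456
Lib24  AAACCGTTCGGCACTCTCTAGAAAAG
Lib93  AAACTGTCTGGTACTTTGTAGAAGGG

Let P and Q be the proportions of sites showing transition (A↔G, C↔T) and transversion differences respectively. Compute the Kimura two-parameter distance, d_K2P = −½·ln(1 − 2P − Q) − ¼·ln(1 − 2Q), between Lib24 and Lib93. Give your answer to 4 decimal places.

The sequences differ at positions 5 (C/T, transition), 8 (T/C, transition), 9 (C/T, transition), 12 (C/T, transition), 16 (C/T, transition), 18 (C/G, transversion), 24 (A/G, transition), 25 (A/G, transition).
Of the 8 differences, 7 transitions and 1 transversion over 26 sites: P = 7/26 = 0.269231, Q = 1/26 = 0.038462.
d = −0.5·ln(0.423076) − 0.25·ln(0.923076) = −0.5·(-0.860203) − 0.25·(-0.080044) = 0.4501.

0.4501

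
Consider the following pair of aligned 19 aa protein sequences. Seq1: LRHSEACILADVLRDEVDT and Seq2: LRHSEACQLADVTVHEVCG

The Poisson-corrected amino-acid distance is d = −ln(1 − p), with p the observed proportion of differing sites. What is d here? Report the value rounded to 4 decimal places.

0.3795

Differing sites — 8:I/Q; 13:L/T; 14:R/V; 15:D/H; 18:D/C; 19:T/G.
p = 6/19 = 0.315789.
d = −ln(1 − 0.315789) = −ln(0.684211) = 0.3795.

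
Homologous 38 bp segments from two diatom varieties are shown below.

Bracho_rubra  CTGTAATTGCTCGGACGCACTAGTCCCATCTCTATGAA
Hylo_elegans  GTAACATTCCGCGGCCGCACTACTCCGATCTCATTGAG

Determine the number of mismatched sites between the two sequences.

Mismatches occur at site 1 (C/G), site 3 (G/A), site 4 (T/A), site 5 (A/C), site 9 (G/C), site 11 (T/G), site 15 (A/C), site 23 (G/C), site 27 (C/G), site 33 (T/A), site 34 (A/T), site 38 (A/G).
That gives 12 mismatches out of 38 aligned sites, so the Hamming distance is 12.

12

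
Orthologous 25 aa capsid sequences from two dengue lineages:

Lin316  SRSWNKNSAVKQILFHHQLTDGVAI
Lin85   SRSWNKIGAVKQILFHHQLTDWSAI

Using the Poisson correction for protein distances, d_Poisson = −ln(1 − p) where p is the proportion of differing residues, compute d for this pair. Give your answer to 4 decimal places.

0.1744

Differing sites — 7:N/I; 8:S/G; 22:G/W; 23:V/S.
p = 4/25 = 0.160000.
d = −ln(1 − 0.160000) = −ln(0.840000) = 0.1744.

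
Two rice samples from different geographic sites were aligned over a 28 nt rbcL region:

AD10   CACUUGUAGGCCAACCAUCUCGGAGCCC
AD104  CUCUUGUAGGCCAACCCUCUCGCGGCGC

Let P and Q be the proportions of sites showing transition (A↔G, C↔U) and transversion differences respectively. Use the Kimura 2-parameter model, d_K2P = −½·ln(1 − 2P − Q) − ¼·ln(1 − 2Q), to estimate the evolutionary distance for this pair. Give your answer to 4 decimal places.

0.2047

Mismatches occur at site 2 (A→U, transversion), site 17 (A→C, transversion), site 23 (G→C, transversion), site 24 (A→G, transition), site 27 (C→G, transversion).
Of the 5 differences, 1 transition and 4 transversions over 28 sites: P = 1/28 = 0.035714, Q = 4/28 = 0.142857.
d = −0.5·ln(0.785715) − 0.25·ln(0.714286) = −0.5·(-0.241161) − 0.25·(-0.336472) = 0.2047.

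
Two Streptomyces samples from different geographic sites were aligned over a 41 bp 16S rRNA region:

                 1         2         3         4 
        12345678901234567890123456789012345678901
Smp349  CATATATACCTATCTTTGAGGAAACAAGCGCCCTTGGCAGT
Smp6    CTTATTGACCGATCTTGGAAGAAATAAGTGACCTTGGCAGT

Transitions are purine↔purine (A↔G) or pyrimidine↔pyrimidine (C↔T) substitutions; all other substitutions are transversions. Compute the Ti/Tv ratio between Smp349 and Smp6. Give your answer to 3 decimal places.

Mismatches occur at site 2 (A/T, transversion), site 6 (A/T, transversion), site 7 (T/G, transversion), site 11 (T/G, transversion), site 17 (T/G, transversion), site 20 (G/A, transition), site 25 (C/T, transition), site 29 (C/T, transition), site 31 (C/A, transversion).
Of the 9 differences, 3 transitions and 6 transversions, so Ti/Tv = 3/6 = 0.500.

0.500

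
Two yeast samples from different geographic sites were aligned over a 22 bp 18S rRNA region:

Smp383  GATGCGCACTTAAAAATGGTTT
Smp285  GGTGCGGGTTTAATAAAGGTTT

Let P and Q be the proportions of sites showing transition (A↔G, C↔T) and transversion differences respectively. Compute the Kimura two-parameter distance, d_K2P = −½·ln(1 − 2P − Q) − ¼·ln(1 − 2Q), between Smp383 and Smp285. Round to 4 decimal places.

0.3427

Mismatches occur at site 2 (A↔G, transition), site 7 (C↔G, transversion), site 8 (A↔G, transition), site 9 (C↔T, transition), site 14 (A↔T, transversion), site 17 (T↔A, transversion).
Of the 6 differences, 3 transitions and 3 transversions over 22 sites: P = 3/22 = 0.136364, Q = 3/22 = 0.136364.
d = −0.5·ln(0.590908) − 0.25·ln(0.727272) = −0.5·(-0.526095) − 0.25·(-0.318455) = 0.3427.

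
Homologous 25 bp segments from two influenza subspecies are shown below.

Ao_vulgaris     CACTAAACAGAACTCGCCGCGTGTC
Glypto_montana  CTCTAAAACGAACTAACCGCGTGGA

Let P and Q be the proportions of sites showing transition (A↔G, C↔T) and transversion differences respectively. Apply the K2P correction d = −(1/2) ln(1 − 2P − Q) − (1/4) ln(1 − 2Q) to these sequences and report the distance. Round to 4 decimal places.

Differing sites — 2:A/T (Tv); 8:C/A (Tv); 9:A/C (Tv); 15:C/A (Tv); 16:G/A (Ti); 24:T/G (Tv); 25:C/A (Tv).
Of the 7 differences, 1 transition and 6 transversions over 25 sites: P = 1/25 = 0.040000, Q = 6/25 = 0.240000.
d = −0.5·ln(0.680000) − 0.25·ln(0.520000) = −0.5·(-0.385662) − 0.25·(-0.653926) = 0.3563.

0.3563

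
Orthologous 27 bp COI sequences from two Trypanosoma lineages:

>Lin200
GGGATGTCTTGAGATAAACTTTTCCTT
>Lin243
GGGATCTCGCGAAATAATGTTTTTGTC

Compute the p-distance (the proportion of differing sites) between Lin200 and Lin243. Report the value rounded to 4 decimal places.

0.3333

Differing sites — 6:G/C; 9:T/G; 10:T/C; 13:G/A; 18:A/T; 19:C/G; 24:C/T; 25:C/G; 27:T/C.
There are 9 differences over 27 sites, so p = 9/27 = 0.3333.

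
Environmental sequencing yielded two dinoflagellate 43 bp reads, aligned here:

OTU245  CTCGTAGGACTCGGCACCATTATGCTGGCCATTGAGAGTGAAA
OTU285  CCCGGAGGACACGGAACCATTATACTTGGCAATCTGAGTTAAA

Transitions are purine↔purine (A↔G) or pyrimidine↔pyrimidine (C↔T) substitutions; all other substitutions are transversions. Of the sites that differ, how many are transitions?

2

Differing sites — 2:T/C (Ti); 5:T/G (Tv); 11:T/A (Tv); 15:C/A (Tv); 24:G/A (Ti); 27:G/T (Tv); 29:C/G (Tv); 32:T/A (Tv); 34:G/C (Tv); 35:A/T (Tv); 40:G/T (Tv).
Of the 11 differences, 2 transitions and 9 transversions, so the answer is 2.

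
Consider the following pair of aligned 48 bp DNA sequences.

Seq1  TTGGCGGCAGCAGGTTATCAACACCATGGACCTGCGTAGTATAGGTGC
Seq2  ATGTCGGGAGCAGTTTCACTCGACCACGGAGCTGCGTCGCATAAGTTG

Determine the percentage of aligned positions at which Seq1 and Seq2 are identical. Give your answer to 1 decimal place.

The sequences differ at positions 1 (T/A), 4 (G/T), 8 (C/G), 14 (G/T), 17 (A/C), 18 (T/A), 20 (A/T), 21 (A/C), 22 (C/G), 27 (T/C), 31 (C/G), 38 (A/C), 40 (T/C), 44 (G/A), 47 (G/T), 48 (C/G).
32 of the 48 sites match, so the percent identity is 32/48 × 100 = 66.7%.

66.7%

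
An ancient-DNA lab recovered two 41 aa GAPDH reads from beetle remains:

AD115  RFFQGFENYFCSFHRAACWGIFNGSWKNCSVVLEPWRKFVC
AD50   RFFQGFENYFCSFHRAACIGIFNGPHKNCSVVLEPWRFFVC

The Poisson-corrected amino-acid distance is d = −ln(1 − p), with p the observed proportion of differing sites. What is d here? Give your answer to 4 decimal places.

0.1027

Differing sites — 19:W/I; 25:S/P; 26:W/H; 38:K/F.
p = 4/41 = 0.097561.
d = −ln(1 − 0.097561) = −ln(0.902439) = 0.1027.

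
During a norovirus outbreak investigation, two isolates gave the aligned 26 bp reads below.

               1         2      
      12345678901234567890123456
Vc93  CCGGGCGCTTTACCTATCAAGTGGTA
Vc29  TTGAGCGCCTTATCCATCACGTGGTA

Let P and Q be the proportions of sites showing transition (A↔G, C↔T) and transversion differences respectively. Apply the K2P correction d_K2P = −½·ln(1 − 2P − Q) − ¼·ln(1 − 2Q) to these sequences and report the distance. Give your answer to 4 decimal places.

Mismatches occur at site 1 (C↔T, transition), site 2 (C↔T, transition), site 4 (G↔A, transition), site 9 (T↔C, transition), site 13 (C↔T, transition), site 15 (T↔C, transition), site 20 (A↔C, transversion).
Of the 7 differences, 6 transitions and 1 transversion over 26 sites: P = 6/26 = 0.230769, Q = 1/26 = 0.038462.
d = −0.5·ln(0.500000) − 0.25·ln(0.923076) = −0.5·(-0.693147) − 0.25·(-0.080044) = 0.3666.

0.3666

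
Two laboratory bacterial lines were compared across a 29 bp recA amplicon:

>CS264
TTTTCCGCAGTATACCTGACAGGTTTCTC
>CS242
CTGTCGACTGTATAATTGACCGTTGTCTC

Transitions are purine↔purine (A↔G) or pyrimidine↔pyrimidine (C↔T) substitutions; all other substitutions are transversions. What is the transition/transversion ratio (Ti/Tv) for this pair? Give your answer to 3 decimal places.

0.429

Differing sites — 1:T/C (Ti); 3:T/G (Tv); 6:C/G (Tv); 7:G/A (Ti); 9:A/T (Tv); 15:C/A (Tv); 16:C/T (Ti); 21:A/C (Tv); 23:G/T (Tv); 25:T/G (Tv).
Of the 10 differences, 3 transitions and 7 transversions, so Ti/Tv = 3/7 = 0.429.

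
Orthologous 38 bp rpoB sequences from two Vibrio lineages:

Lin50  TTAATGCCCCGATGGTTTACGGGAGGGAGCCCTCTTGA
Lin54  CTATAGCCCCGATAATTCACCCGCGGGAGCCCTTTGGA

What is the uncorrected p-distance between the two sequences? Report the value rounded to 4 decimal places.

0.2895

The sequences differ at positions 1 (T/C), 4 (A/T), 5 (T/A), 14 (G/A), 15 (G/A), 18 (T/C), 21 (G/C), 22 (G/C), 24 (A/C), 34 (C/T), 36 (T/G).
There are 11 differences over 38 sites, so p = 11/38 = 0.2895.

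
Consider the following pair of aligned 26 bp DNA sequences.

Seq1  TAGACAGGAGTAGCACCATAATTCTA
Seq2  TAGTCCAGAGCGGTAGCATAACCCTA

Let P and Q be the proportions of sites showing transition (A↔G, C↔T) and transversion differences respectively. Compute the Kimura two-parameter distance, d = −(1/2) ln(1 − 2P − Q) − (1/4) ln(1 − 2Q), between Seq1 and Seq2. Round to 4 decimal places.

The sequences differ at positions 4 (A/T, transversion), 6 (A/C, transversion), 7 (G/A, transition), 11 (T/C, transition), 12 (A/G, transition), 14 (C/T, transition), 16 (C/G, transversion), 22 (T/C, transition), 23 (T/C, transition).
Of the 9 differences, 6 transitions and 3 transversions over 26 sites: P = 6/26 = 0.230769, Q = 3/26 = 0.115385.
d = −0.5·ln(0.423077) − 0.25·ln(0.769230) = −0.5·(-0.860201) − 0.25·(-0.262365) = 0.4957.

0.4957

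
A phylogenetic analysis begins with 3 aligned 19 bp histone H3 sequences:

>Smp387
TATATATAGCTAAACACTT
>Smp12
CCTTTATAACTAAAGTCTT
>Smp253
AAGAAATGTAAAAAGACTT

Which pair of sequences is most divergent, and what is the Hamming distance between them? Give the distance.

Pairwise Hamming distances:
  Smp387 vs Smp12: 6
  Smp387 vs Smp253: 8
  Smp12 vs Smp253: 10
The largest is 10, between Smp12 and Smp253.

10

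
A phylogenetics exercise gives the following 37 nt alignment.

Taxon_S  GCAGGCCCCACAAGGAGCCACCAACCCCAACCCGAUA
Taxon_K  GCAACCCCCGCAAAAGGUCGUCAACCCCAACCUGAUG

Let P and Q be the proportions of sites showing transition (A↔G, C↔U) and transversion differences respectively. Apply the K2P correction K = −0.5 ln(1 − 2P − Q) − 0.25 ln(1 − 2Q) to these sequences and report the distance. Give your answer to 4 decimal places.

0.4331

The sequences differ at positions 4 (G/A, transition), 5 (G/C, transversion), 10 (A/G, transition), 14 (G/A, transition), 15 (G/A, transition), 16 (A/G, transition), 18 (C/U, transition), 20 (A/G, transition), 21 (C/U, transition), 33 (C/U, transition), 37 (A/G, transition).
Of the 11 differences, 10 transitions and 1 transversion over 37 sites: P = 10/37 = 0.270270, Q = 1/37 = 0.027027.
d = −0.5·ln(0.432433) − 0.25·ln(0.945946) = −0.5·(-0.838328) − 0.25·(-0.055570) = 0.4331.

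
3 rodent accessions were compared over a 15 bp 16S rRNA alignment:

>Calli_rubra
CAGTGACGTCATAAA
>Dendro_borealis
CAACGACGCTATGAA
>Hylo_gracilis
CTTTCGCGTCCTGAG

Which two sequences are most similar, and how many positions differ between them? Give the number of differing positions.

5

Pairwise Hamming distances:
  Calli_rubra vs Dendro_borealis: 5
  Calli_rubra vs Hylo_gracilis: 7
  Dendro_borealis vs Hylo_gracilis: 9
The smallest is 5, between Calli_rubra and Dendro_borealis.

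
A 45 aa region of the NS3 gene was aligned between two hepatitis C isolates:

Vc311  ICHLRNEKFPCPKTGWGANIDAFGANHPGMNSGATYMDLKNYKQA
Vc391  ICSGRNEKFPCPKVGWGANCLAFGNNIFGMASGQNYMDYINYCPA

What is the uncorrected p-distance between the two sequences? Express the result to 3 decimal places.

0.333

Differing sites — 3:H/S; 4:L/G; 14:T/V; 20:I/C; 21:D/L; 25:A/N; 27:H/I; 28:P/F; 31:N/A; 34:A/Q; 35:T/N; 39:L/Y; 40:K/I; 43:K/C; 44:Q/P.
There are 15 differences over 45 sites, so p = 15/45 = 0.333.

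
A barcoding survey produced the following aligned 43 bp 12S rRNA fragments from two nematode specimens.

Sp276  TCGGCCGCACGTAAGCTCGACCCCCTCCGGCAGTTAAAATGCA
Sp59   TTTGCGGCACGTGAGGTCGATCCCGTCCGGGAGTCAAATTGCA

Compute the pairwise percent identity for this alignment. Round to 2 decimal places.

76.74%

Differing sites — 2:C/T; 3:G/T; 6:C/G; 13:A/G; 16:C/G; 21:C/T; 25:C/G; 31:C/G; 35:T/C; 39:A/T.
33 of the 43 sites match, so the percent identity is 33/43 × 100 = 76.74%.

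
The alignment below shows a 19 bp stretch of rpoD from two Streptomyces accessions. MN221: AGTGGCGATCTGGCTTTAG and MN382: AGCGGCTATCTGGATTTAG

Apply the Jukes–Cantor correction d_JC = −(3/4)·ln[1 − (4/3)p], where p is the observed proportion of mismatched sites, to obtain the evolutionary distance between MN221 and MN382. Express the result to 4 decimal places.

Mismatches occur at site 3 (T/C), site 7 (G/T), site 14 (C/A).
p = 3/19 = 0.157895.
d = −0.75 · ln(1 − (4/3)·0.157895) = −0.75 · ln(0.789473) = −0.75 · (-0.236390) = 0.1773.

0.1773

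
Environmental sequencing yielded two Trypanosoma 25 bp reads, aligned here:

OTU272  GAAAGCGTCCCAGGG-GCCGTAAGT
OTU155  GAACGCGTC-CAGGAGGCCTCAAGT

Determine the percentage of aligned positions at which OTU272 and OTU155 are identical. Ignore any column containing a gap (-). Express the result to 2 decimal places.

82.61%

Excluding the 2 gap columns leaves 23 comparable sites.
Differing sites — 4:A/C; 15:G/A; 20:G/T; 21:T/C.
19 of the 23 comparable sites match, so the percent identity is 19/23 × 100 = 82.61%.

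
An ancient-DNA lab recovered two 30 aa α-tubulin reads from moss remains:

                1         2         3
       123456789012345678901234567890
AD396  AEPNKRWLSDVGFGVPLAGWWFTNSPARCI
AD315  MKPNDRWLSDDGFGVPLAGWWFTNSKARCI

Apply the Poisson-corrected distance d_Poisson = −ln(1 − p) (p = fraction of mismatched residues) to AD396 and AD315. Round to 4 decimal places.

0.1823

Differing sites — 1:A/M; 2:E/K; 5:K/D; 11:V/D; 26:P/K.
p = 5/30 = 0.166667.
d = −ln(1 − 0.166667) = −ln(0.833333) = 0.1823.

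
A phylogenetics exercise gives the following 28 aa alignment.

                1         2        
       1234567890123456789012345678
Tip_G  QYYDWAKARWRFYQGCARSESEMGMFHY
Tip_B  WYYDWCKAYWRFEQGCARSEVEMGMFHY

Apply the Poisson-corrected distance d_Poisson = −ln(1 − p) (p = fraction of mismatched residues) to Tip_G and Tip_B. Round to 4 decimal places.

0.1967

The sequences differ at positions 1 (Q/W), 6 (A/C), 9 (R/Y), 13 (Y/E), 21 (S/V).
p = 5/28 = 0.178571.
d = −ln(1 − 0.178571) = −ln(0.821429) = 0.1967.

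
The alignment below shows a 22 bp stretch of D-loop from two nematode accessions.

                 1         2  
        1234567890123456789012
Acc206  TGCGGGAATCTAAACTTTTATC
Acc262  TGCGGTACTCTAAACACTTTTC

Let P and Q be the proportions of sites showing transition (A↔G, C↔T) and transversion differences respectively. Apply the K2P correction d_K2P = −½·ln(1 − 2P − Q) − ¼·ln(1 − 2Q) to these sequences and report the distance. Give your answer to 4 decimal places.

0.2722

The sequences differ at positions 6 (G/T, transversion), 8 (A/C, transversion), 16 (T/A, transversion), 17 (T/C, transition), 20 (A/T, transversion).
Of the 5 differences, 1 transition and 4 transversions over 22 sites: P = 1/22 = 0.045455, Q = 4/22 = 0.181818.
d = −0.5·ln(0.727272) − 0.25·ln(0.636364) = −0.5·(-0.318455) − 0.25·(-0.451985) = 0.2722.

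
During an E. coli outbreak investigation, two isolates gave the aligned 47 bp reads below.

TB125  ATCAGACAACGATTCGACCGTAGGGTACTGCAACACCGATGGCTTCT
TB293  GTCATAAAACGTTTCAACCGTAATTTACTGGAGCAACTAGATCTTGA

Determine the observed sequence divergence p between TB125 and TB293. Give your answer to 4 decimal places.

0.3617

The sequences differ at positions 1 (A/G), 5 (G/T), 7 (C/A), 12 (A/T), 16 (G/A), 23 (G/A), 24 (G/T), 25 (G/T), 31 (C/G), 33 (A/G), 36 (C/A), 38 (G/T), 40 (T/G), 41 (G/A), 42 (G/T), 46 (C/G), 47 (T/A).
There are 17 differences over 47 sites, so p = 17/47 = 0.3617.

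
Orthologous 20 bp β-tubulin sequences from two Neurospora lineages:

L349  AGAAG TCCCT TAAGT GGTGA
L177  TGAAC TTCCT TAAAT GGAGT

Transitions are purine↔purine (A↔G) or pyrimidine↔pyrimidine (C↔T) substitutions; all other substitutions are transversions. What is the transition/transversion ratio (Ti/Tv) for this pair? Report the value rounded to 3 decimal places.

0.500

Mismatches occur at site 1 (A↔T, transversion), site 5 (G↔C, transversion), site 7 (C↔T, transition), site 14 (G↔A, transition), site 18 (T↔A, transversion), site 20 (A↔T, transversion).
Of the 6 differences, 2 transitions and 4 transversions, so Ti/Tv = 2/4 = 0.500.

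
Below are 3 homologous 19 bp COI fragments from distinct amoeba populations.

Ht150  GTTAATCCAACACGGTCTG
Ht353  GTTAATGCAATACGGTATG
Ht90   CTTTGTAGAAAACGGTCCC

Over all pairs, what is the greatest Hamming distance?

9

Pairwise Hamming distances:
  Ht150 vs Ht353: 3
  Ht150 vs Ht90: 8
  Ht353 vs Ht90: 9
The largest is 9, between Ht353 and Ht90.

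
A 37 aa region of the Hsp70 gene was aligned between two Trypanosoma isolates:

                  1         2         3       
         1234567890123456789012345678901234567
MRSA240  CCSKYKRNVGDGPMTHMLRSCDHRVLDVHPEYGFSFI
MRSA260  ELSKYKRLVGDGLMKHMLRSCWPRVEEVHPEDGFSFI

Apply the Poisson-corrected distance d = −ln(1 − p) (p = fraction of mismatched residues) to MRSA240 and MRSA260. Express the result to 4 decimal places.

0.3151

The sequences differ at positions 1 (C/E), 2 (C/L), 8 (N/L), 13 (P/L), 15 (T/K), 22 (D/W), 23 (H/P), 26 (L/E), 27 (D/E), 32 (Y/D).
p = 10/37 = 0.270270.
d = −ln(1 − 0.270270) = −ln(0.729730) = 0.3151.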